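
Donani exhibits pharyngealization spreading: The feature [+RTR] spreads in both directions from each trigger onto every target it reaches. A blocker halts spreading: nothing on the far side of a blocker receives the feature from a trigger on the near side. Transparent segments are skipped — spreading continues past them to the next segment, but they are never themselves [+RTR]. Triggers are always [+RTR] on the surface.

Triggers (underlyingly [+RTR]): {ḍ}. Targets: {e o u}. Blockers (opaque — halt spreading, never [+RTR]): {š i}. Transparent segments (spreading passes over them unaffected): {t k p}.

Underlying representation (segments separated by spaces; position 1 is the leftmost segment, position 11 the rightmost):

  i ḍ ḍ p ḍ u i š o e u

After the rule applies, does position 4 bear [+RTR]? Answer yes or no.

From /ḍ/ at 2 rightward: 3 /ḍ/ is itself a trigger — this domain ends here.
From /ḍ/ at 2 leftward: 1 /i/ blocks.
From /ḍ/ at 3 rightward: 4 /p/ transparent; 5 /ḍ/ is itself a trigger — this domain ends here.
From /ḍ/ at 3 leftward: 2 /ḍ/ is itself a trigger — this domain ends here.
From /ḍ/ at 5 rightward: 6 /u/ → [+RTR]; 7 /i/ blocks.
From /ḍ/ at 5 leftward: 4 /p/ transparent; 3 /ḍ/ is itself a trigger — this domain ends here.
Targets with no active source: positions 9 10 11 stay [-emphatic].
[+RTR] positions on the surface: 2 3 5 6.

no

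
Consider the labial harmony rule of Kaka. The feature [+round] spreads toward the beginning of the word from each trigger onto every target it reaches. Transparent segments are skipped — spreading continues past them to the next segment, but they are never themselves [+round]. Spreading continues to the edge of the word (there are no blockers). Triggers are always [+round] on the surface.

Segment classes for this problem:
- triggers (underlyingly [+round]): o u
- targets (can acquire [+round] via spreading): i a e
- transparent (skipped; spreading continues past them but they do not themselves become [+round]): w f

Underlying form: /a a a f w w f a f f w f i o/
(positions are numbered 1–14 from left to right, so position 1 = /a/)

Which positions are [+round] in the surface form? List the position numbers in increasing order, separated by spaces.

From /o/ at 14 leftward: 13 /i/ → [+round]; 12 /f/ transparent; 11 /w/ transparent; 10 /f/ transparent; 9 /f/ transparent; 8 /a/ → [+round]; 7 /f/ transparent; 6 /w/ transparent; 5 /w/ transparent; 4 /f/ transparent; 3 /a/ → [+round]; 2 /a/ → [+round]; 1 /a/ → [+round]; word edge.

1 2 3 8 13 14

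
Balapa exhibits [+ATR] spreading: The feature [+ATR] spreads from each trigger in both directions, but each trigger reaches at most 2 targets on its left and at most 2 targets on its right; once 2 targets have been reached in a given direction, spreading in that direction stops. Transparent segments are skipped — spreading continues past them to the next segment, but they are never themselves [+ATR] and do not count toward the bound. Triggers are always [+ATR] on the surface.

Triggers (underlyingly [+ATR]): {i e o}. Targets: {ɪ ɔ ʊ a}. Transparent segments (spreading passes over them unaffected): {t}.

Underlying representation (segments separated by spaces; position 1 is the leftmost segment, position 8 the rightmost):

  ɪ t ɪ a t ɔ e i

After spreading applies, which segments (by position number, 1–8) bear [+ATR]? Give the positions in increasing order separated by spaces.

4 6 7 8

From /e/ at 7 rightward: 8 /i/ is itself a trigger — this domain ends here.
From /e/ at 7 leftward: 6 /ɔ/ → [+ATR]; 5 /t/ transparent; 4 /a/ → [+ATR]; bound reached.
From /i/ at 8 rightward: word edge.
From /i/ at 8 leftward: 7 /e/ is itself a trigger — this domain ends here.
Targets with no active source: positions 1 3 stay [-ATR].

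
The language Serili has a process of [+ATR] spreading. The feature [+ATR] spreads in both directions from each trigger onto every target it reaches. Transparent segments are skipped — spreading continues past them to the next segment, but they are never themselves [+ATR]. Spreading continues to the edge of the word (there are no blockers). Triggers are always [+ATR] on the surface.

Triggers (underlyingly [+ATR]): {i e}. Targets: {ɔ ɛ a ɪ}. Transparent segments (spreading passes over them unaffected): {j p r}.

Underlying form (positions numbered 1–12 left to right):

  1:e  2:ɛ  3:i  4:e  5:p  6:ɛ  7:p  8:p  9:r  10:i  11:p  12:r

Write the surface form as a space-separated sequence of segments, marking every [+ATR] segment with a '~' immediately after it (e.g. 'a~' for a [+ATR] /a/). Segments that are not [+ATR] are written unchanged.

e~ ɛ~ i~ e~ p ɛ~ p p r i~ p r

From /e/ at 1 rightward: 2 /ɛ/ → [+ATR]; 3 /i/ is itself a trigger — this domain ends here.
From /e/ at 1 leftward: word edge.
From /i/ at 3 rightward: 4 /e/ is itself a trigger — this domain ends here.
From /i/ at 3 leftward: 2 /ɛ/ → [+ATR]; 1 /e/ is itself a trigger — this domain ends here.
From /e/ at 4 rightward: 5 /p/ transparent; 6 /ɛ/ → [+ATR]; 7 /p/ transparent; 8 /p/ transparent; 9 /r/ transparent; 10 /i/ is itself a trigger — this domain ends here.
From /e/ at 4 leftward: 3 /i/ is itself a trigger — this domain ends here.
From /i/ at 10 rightward: 11 /p/ transparent; 12 /r/ transparent; word edge.
From /i/ at 10 leftward: 9 /r/ transparent; 8 /p/ transparent; 7 /p/ transparent; 6 /ɛ/ → [+ATR]; 5 /p/ transparent; 4 /e/ is itself a trigger — this domain ends here.
[+ATR] positions on the surface: 1 2 3 4 6 10.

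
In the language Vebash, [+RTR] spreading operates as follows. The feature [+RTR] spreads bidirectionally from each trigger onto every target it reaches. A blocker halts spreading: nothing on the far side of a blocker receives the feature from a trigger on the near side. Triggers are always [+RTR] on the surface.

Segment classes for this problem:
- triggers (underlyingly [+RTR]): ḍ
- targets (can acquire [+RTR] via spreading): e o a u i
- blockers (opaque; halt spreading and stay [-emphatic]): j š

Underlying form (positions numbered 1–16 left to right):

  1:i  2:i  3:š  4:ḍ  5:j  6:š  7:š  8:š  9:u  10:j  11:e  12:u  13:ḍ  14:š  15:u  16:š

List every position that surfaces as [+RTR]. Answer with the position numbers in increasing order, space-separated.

4 11 12 13

From /ḍ/ at 4 rightward: 5 /j/ blocks.
From /ḍ/ at 4 leftward: 3 /š/ blocks.
From /ḍ/ at 13 rightward: 14 /š/ blocks.
From /ḍ/ at 13 leftward: 12 /u/ → [+RTR]; 11 /e/ → [+RTR]; 10 /j/ blocks.
Targets with no active source: positions 1 2 9 15 stay [-emphatic].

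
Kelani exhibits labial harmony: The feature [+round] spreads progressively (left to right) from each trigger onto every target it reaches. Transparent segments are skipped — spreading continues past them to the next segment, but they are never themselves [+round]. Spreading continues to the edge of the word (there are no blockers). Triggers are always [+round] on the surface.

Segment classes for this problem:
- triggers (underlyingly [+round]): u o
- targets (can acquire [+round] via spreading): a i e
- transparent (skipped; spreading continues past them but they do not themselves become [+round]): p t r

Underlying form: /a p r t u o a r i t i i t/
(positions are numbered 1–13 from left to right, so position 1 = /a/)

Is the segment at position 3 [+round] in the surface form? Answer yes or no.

From /u/ at 5 rightward: 6 /o/ is itself a trigger — this domain ends here.
From /o/ at 6 rightward: 7 /a/ → [+round]; 8 /r/ transparent; 9 /i/ → [+round]; 10 /t/ transparent; 11 /i/ → [+round]; 12 /i/ → [+round]; 13 /t/ transparent; word edge.
Target with no active source: position 1 stays [-round].
[+round] positions on the surface: 5 6 7 9 11 12.

no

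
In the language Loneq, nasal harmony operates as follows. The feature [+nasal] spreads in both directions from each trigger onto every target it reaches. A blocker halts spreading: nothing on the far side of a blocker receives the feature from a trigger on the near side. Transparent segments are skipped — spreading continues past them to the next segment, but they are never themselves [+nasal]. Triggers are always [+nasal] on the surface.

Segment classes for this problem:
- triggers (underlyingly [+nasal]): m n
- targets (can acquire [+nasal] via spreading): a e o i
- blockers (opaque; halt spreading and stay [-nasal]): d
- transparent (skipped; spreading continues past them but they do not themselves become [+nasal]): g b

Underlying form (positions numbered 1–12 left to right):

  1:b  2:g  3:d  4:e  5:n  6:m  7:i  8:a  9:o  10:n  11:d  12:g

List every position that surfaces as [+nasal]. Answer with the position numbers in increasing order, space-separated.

4 5 6 7 8 9 10

From /n/ at 5 rightward: 6 /m/ is itself a trigger — this domain ends here.
From /n/ at 5 leftward: 4 /e/ → [+nasal]; 3 /d/ blocks.
From /m/ at 6 rightward: 7 /i/ → [+nasal]; 8 /a/ → [+nasal]; 9 /o/ → [+nasal]; 10 /n/ is itself a trigger — this domain ends here.
From /m/ at 6 leftward: 5 /n/ is itself a trigger — this domain ends here.
From /n/ at 10 rightward: 11 /d/ blocks.
From /n/ at 10 leftward: 9 /o/ → [+nasal]; 8 /a/ → [+nasal]; 7 /i/ → [+nasal]; 6 /m/ is itself a trigger — this domain ends here.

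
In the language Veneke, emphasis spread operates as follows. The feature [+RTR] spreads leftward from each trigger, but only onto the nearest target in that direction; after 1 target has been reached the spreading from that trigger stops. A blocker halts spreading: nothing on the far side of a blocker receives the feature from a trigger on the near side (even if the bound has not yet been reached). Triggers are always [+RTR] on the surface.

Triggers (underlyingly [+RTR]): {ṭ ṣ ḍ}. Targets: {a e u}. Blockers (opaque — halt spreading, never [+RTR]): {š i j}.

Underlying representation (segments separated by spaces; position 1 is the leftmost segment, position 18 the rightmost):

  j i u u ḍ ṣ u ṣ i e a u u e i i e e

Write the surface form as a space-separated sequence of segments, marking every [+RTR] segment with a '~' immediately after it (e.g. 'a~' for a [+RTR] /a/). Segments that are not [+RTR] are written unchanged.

From /ḍ/ at 5 leftward: 4 /u/ → [+RTR]; bound reached.
From /ṣ/ at 6 leftward: 5 /ḍ/ is itself a trigger — this domain ends here.
From /ṣ/ at 8 leftward: 7 /u/ → [+RTR]; bound reached.
Targets with no active source: positions 3 10 11 12 13 14 17 18 stay [-emphatic].
[+RTR] positions on the surface: 4 5 6 7 8.

j i u u~ ḍ~ ṣ~ u~ ṣ~ i e a u u e i i e e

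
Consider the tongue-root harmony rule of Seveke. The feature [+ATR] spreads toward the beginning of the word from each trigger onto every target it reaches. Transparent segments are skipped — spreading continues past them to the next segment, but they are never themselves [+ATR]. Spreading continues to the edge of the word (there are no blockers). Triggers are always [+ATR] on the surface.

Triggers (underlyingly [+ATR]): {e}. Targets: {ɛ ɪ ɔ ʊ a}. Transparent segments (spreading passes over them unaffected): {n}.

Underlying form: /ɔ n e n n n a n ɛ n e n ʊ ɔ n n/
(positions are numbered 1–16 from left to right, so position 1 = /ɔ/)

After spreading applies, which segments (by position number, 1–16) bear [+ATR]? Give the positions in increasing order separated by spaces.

From /e/ at 3 leftward: 2 /n/ transparent; 1 /ɔ/ → [+ATR]; word edge.
From /e/ at 11 leftward: 10 /n/ transparent; 9 /ɛ/ → [+ATR]; 8 /n/ transparent; 7 /a/ → [+ATR]; 6 /n/ transparent; 5 /n/ transparent; 4 /n/ transparent; 3 /e/ is itself a trigger — this domain ends here.
Targets with no active source: positions 13 14 stay [-ATR].

1 3 7 9 11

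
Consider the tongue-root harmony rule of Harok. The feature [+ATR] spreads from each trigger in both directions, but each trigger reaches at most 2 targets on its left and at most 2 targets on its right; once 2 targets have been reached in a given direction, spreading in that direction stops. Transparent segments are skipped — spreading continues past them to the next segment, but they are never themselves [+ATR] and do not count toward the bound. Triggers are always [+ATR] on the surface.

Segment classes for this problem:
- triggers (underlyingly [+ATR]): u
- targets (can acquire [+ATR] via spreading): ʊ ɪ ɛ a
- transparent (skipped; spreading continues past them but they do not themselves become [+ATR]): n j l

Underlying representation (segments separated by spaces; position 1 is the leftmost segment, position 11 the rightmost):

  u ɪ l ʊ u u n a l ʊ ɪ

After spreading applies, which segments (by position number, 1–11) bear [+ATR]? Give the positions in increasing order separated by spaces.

From /u/ at 1 rightward: 2 /ɪ/ → [+ATR]; 3 /l/ transparent; 4 /ʊ/ → [+ATR]; bound reached.
From /u/ at 1 leftward: word edge.
From /u/ at 5 rightward: 6 /u/ is itself a trigger — this domain ends here.
From /u/ at 5 leftward: 4 /ʊ/ → [+ATR]; 3 /l/ transparent; 2 /ɪ/ → [+ATR]; bound reached.
From /u/ at 6 rightward: 7 /n/ transparent; 8 /a/ → [+ATR]; 9 /l/ transparent; 10 /ʊ/ → [+ATR]; bound reached.
From /u/ at 6 leftward: 5 /u/ is itself a trigger — this domain ends here.
Target with no active source: position 11 stays [-ATR].

1 2 4 5 6 8 10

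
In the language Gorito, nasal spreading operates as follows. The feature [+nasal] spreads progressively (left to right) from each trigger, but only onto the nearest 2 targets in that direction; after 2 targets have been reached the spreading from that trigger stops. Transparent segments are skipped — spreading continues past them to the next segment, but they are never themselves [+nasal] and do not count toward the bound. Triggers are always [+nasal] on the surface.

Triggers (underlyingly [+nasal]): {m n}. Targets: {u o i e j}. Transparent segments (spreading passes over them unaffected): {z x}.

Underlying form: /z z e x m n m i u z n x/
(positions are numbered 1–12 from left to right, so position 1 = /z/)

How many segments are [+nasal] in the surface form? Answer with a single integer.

6

From /m/ at 5 rightward: 6 /n/ is itself a trigger — this domain ends here.
From /n/ at 6 rightward: 7 /m/ is itself a trigger — this domain ends here.
From /m/ at 7 rightward: 8 /i/ → [+nasal]; 9 /u/ → [+nasal]; bound reached.
From /n/ at 11 rightward: 12 /x/ transparent; word edge.
Target with no active source: position 3 stays [-nasal].
[+nasal] positions on the surface: 5 6 7 8 9 11.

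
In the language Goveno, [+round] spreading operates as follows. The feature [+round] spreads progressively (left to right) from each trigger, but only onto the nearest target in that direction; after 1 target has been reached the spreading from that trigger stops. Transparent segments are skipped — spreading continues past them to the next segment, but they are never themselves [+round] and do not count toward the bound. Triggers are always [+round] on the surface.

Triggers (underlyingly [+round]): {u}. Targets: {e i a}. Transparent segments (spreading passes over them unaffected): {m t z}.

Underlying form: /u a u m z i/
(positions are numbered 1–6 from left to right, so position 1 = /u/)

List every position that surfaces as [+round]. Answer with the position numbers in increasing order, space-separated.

From /u/ at 1 rightward: 2 /a/ → [+round]; bound reached.
From /u/ at 3 rightward: 4 /m/ transparent; 5 /z/ transparent; 6 /i/ → [+round]; bound reached.

1 2 3 6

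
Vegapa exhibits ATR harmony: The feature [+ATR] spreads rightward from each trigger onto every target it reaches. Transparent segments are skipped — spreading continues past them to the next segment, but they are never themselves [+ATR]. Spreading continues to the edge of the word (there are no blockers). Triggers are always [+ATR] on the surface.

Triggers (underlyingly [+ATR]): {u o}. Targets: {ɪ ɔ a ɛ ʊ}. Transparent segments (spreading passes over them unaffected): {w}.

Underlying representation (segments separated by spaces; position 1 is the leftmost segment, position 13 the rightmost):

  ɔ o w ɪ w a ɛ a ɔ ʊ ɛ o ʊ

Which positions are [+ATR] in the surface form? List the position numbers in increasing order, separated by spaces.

From /o/ at 2 rightward: 3 /w/ transparent; 4 /ɪ/ → [+ATR]; 5 /w/ transparent; 6 /a/ → [+ATR]; 7 /ɛ/ → [+ATR]; 8 /a/ → [+ATR]; 9 /ɔ/ → [+ATR]; 10 /ʊ/ → [+ATR]; 11 /ɛ/ → [+ATR]; 12 /o/ is itself a trigger — this domain ends here.
From /o/ at 12 rightward: 13 /ʊ/ → [+ATR]; word edge.
Target with no active source: position 1 stays [-ATR].

2 4 6 7 8 9 10 11 12 13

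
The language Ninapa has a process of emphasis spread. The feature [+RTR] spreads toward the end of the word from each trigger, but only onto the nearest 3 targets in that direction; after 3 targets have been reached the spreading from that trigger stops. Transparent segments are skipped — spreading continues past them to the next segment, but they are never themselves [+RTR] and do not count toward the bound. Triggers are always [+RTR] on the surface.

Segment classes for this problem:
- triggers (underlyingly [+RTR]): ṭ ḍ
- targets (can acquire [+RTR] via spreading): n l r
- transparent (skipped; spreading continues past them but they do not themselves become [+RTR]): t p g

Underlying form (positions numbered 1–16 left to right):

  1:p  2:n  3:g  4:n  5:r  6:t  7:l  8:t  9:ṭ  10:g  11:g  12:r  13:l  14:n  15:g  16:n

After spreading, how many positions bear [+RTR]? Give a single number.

From /ṭ/ at 9 rightward: 10 /g/ transparent; 11 /g/ transparent; 12 /r/ → [+RTR]; 13 /l/ → [+RTR]; 14 /n/ → [+RTR]; bound reached.
Targets with no active source: positions 2 4 5 7 16 stay [-emphatic].
[+RTR] positions on the surface: 9 12 13 14.

4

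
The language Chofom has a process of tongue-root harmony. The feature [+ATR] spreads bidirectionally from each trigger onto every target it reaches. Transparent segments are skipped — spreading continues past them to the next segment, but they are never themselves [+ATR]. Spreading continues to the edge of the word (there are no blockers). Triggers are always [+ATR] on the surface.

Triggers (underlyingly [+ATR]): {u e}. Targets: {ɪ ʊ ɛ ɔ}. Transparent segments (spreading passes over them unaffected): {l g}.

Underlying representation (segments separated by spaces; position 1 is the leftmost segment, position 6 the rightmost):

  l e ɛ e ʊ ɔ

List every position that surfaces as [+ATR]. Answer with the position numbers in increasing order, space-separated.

From /e/ at 2 rightward: 3 /ɛ/ → [+ATR]; 4 /e/ is itself a trigger — this domain ends here.
From /e/ at 2 leftward: 1 /l/ transparent; word edge.
From /e/ at 4 rightward: 5 /ʊ/ → [+ATR]; 6 /ɔ/ → [+ATR]; word edge.
From /e/ at 4 leftward: 3 /ɛ/ → [+ATR]; 2 /e/ is itself a trigger — this domain ends here.

2 3 4 5 6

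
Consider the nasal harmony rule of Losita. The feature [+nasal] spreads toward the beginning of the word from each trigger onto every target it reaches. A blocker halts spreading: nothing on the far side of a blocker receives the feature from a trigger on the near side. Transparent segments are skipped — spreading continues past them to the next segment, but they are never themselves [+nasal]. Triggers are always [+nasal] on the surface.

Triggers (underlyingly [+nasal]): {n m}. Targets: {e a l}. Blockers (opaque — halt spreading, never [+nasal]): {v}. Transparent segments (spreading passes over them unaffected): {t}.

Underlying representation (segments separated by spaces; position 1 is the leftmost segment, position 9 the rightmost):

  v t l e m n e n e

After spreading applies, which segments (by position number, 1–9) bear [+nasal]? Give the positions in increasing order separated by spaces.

3 4 5 6 7 8

From /m/ at 5 leftward: 4 /e/ → [+nasal]; 3 /l/ → [+nasal]; 2 /t/ transparent; 1 /v/ blocks.
From /n/ at 6 leftward: 5 /m/ is itself a trigger — this domain ends here.
From /n/ at 8 leftward: 7 /e/ → [+nasal]; 6 /n/ is itself a trigger — this domain ends here.
Target with no active source: position 9 stays [-nasal].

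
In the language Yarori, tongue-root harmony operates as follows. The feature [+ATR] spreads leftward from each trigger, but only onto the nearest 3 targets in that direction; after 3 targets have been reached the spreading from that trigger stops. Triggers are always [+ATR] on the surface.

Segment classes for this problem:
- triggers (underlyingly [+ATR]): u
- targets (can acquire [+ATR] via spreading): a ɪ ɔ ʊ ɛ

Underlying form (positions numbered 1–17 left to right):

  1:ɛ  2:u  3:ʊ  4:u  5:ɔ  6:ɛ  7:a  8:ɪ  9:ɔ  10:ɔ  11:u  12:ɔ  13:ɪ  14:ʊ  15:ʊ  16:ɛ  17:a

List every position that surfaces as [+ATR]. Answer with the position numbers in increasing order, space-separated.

1 2 3 4 8 9 10 11

From /u/ at 2 leftward: 1 /ɛ/ → [+ATR]; word edge.
From /u/ at 4 leftward: 3 /ʊ/ → [+ATR]; 2 /u/ is itself a trigger — this domain ends here.
From /u/ at 11 leftward: 10 /ɔ/ → [+ATR]; 9 /ɔ/ → [+ATR]; 8 /ɪ/ → [+ATR]; bound reached.
Targets with no active source: positions 5 6 7 12 13 14 15 16 17 stay [-ATR].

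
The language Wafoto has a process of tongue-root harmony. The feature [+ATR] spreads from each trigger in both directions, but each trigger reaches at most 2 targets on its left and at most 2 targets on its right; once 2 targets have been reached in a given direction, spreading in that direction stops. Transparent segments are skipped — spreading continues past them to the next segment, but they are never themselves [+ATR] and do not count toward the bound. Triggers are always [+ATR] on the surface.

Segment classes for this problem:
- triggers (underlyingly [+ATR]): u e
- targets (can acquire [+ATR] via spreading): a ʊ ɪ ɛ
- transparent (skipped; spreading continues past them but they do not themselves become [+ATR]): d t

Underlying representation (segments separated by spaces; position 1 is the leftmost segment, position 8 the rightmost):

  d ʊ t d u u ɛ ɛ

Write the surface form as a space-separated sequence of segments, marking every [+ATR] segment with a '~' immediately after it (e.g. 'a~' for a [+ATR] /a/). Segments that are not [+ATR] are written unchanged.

From /u/ at 5 rightward: 6 /u/ is itself a trigger — this domain ends here.
From /u/ at 5 leftward: 4 /d/ transparent; 3 /t/ transparent; 2 /ʊ/ → [+ATR]; 1 /d/ transparent; word edge.
From /u/ at 6 rightward: 7 /ɛ/ → [+ATR]; 8 /ɛ/ → [+ATR]; bound reached.
From /u/ at 6 leftward: 5 /u/ is itself a trigger — this domain ends here.
[+ATR] positions on the surface: 2 5 6 7 8.

d ʊ~ t d u~ u~ ɛ~ ɛ~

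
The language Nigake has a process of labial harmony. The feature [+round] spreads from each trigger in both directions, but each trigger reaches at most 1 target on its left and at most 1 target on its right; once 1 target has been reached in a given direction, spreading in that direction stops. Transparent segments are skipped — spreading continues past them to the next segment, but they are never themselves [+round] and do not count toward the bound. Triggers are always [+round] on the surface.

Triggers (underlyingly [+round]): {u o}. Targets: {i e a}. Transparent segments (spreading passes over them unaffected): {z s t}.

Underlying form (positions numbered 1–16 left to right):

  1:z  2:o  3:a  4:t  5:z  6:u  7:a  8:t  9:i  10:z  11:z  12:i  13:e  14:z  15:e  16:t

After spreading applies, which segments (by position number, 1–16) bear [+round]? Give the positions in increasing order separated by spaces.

From /o/ at 2 rightward: 3 /a/ → [+round]; bound reached.
From /o/ at 2 leftward: 1 /z/ transparent; word edge.
From /u/ at 6 rightward: 7 /a/ → [+round]; bound reached.
From /u/ at 6 leftward: 5 /z/ transparent; 4 /t/ transparent; 3 /a/ → [+round]; bound reached.
Targets with no active source: positions 9 12 13 15 stay [-round].

2 3 6 7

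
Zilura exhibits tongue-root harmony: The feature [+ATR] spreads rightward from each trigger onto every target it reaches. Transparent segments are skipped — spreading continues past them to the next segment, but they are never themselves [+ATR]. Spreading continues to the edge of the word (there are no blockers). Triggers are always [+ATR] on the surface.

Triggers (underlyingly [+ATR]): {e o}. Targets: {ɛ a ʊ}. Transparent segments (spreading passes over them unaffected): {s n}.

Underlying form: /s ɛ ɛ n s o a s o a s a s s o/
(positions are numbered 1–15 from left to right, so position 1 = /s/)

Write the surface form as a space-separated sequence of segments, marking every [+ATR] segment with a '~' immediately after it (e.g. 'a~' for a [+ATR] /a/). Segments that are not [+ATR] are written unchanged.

From /o/ at 6 rightward: 7 /a/ → [+ATR]; 8 /s/ transparent; 9 /o/ is itself a trigger — this domain ends here.
From /o/ at 9 rightward: 10 /a/ → [+ATR]; 11 /s/ transparent; 12 /a/ → [+ATR]; 13 /s/ transparent; 14 /s/ transparent; 15 /o/ is itself a trigger — this domain ends here.
From /o/ at 15 rightward: word edge.
Targets with no active source: positions 2 3 stay [-ATR].
[+ATR] positions on the surface: 6 7 9 10 12 15.

s ɛ ɛ n s o~ a~ s o~ a~ s a~ s s o~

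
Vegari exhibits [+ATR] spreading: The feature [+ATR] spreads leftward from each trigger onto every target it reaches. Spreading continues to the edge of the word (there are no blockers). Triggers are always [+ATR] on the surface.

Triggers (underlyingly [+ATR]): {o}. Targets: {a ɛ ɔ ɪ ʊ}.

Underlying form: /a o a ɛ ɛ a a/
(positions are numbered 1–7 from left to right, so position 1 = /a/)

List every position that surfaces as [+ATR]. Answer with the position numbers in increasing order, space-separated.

1 2

From /o/ at 2 leftward: 1 /a/ → [+ATR]; word edge.
Targets with no active source: positions 3 4 5 6 7 stay [-ATR].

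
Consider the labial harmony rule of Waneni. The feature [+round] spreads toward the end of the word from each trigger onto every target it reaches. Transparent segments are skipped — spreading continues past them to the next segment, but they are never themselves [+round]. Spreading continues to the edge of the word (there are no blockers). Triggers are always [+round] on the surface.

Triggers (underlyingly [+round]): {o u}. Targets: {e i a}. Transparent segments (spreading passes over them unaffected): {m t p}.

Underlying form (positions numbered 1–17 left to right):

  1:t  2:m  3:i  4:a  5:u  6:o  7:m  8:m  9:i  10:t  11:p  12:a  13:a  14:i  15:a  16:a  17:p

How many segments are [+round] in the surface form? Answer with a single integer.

From /u/ at 5 rightward: 6 /o/ is itself a trigger — this domain ends here.
From /o/ at 6 rightward: 7 /m/ transparent; 8 /m/ transparent; 9 /i/ → [+round]; 10 /t/ transparent; 11 /p/ transparent; 12 /a/ → [+round]; 13 /a/ → [+round]; 14 /i/ → [+round]; 15 /a/ → [+round]; 16 /a/ → [+round]; 17 /p/ transparent; word edge.
Targets with no active source: positions 3 4 stay [-round].
[+round] positions on the surface: 5 6 9 12 13 14 15 16.

8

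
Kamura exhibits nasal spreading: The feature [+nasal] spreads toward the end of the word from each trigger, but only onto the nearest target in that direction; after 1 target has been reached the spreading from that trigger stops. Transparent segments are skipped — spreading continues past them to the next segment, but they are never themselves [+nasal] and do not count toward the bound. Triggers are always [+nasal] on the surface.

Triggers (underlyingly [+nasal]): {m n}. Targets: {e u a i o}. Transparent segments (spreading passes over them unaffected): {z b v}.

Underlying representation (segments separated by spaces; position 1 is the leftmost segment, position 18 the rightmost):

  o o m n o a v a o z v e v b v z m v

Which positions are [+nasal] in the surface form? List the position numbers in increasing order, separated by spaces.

3 4 5 17

From /m/ at 3 rightward: 4 /n/ is itself a trigger — this domain ends here.
From /n/ at 4 rightward: 5 /o/ → [+nasal]; bound reached.
From /m/ at 17 rightward: 18 /v/ transparent; word edge.
Targets with no active source: positions 1 2 6 8 9 12 stay [-nasal].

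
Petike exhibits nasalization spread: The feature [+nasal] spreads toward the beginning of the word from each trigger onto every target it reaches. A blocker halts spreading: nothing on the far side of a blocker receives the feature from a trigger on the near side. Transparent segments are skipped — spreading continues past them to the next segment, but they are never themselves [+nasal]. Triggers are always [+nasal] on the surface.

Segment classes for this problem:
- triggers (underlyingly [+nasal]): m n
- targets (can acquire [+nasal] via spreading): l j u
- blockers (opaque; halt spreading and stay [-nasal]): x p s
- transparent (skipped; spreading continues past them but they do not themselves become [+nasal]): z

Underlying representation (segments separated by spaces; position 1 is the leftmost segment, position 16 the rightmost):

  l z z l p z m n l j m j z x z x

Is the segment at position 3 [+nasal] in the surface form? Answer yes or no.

no

From /m/ at 7 leftward: 6 /z/ transparent; 5 /p/ blocks.
From /n/ at 8 leftward: 7 /m/ is itself a trigger — this domain ends here.
From /m/ at 11 leftward: 10 /j/ → [+nasal]; 9 /l/ → [+nasal]; 8 /n/ is itself a trigger — this domain ends here.
Targets with no active source: positions 1 4 12 stay [-nasal].
[+nasal] positions on the surface: 7 8 9 10 11.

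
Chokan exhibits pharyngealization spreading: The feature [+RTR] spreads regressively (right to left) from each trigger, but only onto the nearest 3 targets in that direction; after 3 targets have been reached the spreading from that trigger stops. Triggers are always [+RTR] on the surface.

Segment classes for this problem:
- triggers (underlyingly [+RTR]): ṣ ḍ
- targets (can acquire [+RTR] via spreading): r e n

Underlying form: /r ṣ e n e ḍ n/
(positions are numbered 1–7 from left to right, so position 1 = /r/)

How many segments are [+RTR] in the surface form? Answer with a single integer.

6

From /ṣ/ at 2 leftward: 1 /r/ → [+RTR]; word edge.
From /ḍ/ at 6 leftward: 5 /e/ → [+RTR]; 4 /n/ → [+RTR]; 3 /e/ → [+RTR]; bound reached.
Target with no active source: position 7 stays [-emphatic].
[+RTR] positions on the surface: 1 2 3 4 5 6.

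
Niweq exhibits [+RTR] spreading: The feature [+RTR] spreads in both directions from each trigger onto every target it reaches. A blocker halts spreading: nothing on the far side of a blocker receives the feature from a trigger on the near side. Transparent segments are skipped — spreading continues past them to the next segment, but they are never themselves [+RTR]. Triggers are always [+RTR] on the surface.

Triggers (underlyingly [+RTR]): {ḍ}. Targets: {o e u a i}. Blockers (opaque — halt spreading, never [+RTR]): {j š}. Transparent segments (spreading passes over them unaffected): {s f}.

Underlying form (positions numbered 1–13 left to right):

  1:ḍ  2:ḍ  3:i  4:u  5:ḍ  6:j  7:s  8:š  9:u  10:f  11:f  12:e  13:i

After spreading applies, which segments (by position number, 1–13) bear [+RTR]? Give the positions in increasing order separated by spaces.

From /ḍ/ at 1 rightward: 2 /ḍ/ is itself a trigger — this domain ends here.
From /ḍ/ at 1 leftward: word edge.
From /ḍ/ at 2 rightward: 3 /i/ → [+RTR]; 4 /u/ → [+RTR]; 5 /ḍ/ is itself a trigger — this domain ends here.
From /ḍ/ at 2 leftward: 1 /ḍ/ is itself a trigger — this domain ends here.
From /ḍ/ at 5 rightward: 6 /j/ blocks.
From /ḍ/ at 5 leftward: 4 /u/ → [+RTR]; 3 /i/ → [+RTR]; 2 /ḍ/ is itself a trigger — this domain ends here.
Targets with no active source: positions 9 12 13 stay [-emphatic].

1 2 3 4 5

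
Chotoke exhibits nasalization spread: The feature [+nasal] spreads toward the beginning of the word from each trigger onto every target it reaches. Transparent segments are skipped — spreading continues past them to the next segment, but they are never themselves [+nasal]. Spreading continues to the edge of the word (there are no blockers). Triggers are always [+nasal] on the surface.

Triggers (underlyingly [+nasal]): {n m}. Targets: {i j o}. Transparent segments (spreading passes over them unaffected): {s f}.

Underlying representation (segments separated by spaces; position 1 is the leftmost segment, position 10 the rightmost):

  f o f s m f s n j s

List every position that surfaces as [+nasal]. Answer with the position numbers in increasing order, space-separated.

From /m/ at 5 leftward: 4 /s/ transparent; 3 /f/ transparent; 2 /o/ → [+nasal]; 1 /f/ transparent; word edge.
From /n/ at 8 leftward: 7 /s/ transparent; 6 /f/ transparent; 5 /m/ is itself a trigger — this domain ends here.
Target with no active source: position 9 stays [-nasal].

2 5 8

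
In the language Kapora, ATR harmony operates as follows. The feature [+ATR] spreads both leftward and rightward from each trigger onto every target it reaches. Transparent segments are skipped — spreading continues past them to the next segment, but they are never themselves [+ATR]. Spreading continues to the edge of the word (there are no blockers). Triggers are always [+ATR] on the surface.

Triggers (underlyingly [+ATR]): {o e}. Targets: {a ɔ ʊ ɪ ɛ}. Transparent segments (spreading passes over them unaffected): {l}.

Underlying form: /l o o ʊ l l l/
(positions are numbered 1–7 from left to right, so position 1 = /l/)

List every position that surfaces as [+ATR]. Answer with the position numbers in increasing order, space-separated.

2 3 4

From /o/ at 2 rightward: 3 /o/ is itself a trigger — this domain ends here.
From /o/ at 2 leftward: 1 /l/ transparent; word edge.
From /o/ at 3 rightward: 4 /ʊ/ → [+ATR]; 5 /l/ transparent; 6 /l/ transparent; 7 /l/ transparent; word edge.
From /o/ at 3 leftward: 2 /o/ is itself a trigger — this domain ends here.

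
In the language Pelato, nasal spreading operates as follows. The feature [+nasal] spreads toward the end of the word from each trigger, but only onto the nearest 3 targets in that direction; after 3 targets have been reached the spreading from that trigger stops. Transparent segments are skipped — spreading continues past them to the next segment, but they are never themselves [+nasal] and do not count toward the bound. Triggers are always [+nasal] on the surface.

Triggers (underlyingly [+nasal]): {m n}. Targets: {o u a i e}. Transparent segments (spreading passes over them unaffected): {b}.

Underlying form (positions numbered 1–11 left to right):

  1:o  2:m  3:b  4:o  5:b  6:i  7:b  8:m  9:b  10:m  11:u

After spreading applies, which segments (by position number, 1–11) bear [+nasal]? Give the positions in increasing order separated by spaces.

From /m/ at 2 rightward: 3 /b/ transparent; 4 /o/ → [+nasal]; 5 /b/ transparent; 6 /i/ → [+nasal]; 7 /b/ transparent; 8 /m/ is itself a trigger — this domain ends here.
From /m/ at 8 rightward: 9 /b/ transparent; 10 /m/ is itself a trigger — this domain ends here.
From /m/ at 10 rightward: 11 /u/ → [+nasal]; word edge.
Target with no active source: position 1 stays [-nasal].

2 4 6 8 10 11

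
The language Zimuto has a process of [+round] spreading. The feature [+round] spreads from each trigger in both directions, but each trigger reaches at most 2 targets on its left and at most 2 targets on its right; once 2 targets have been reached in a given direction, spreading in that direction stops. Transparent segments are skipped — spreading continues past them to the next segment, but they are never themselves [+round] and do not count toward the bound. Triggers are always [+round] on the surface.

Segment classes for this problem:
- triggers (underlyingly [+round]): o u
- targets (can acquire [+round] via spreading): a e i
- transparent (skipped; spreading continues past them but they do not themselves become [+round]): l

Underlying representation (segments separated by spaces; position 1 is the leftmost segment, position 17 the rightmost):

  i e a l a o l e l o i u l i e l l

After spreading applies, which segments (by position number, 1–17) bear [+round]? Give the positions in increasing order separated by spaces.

From /o/ at 6 rightward: 7 /l/ transparent; 8 /e/ → [+round]; 9 /l/ transparent; 10 /o/ is itself a trigger — this domain ends here.
From /o/ at 6 leftward: 5 /a/ → [+round]; 4 /l/ transparent; 3 /a/ → [+round]; bound reached.
From /o/ at 10 rightward: 11 /i/ → [+round]; 12 /u/ is itself a trigger — this domain ends here.
From /o/ at 10 leftward: 9 /l/ transparent; 8 /e/ → [+round]; 7 /l/ transparent; 6 /o/ is itself a trigger — this domain ends here.
From /u/ at 12 rightward: 13 /l/ transparent; 14 /i/ → [+round]; 15 /e/ → [+round]; bound reached.
From /u/ at 12 leftward: 11 /i/ → [+round]; 10 /o/ is itself a trigger — this domain ends here.
Targets with no active source: positions 1 2 stay [-round].

3 5 6 8 10 11 12 14 15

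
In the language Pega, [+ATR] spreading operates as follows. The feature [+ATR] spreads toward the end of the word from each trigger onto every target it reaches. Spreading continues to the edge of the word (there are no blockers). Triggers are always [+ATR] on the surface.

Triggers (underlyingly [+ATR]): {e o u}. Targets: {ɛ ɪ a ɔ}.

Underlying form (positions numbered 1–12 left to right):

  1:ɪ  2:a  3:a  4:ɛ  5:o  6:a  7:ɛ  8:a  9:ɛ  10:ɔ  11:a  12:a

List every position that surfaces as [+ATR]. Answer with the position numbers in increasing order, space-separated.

From /o/ at 5 rightward: 6 /a/ → [+ATR]; 7 /ɛ/ → [+ATR]; 8 /a/ → [+ATR]; 9 /ɛ/ → [+ATR]; 10 /ɔ/ → [+ATR]; 11 /a/ → [+ATR]; 12 /a/ → [+ATR]; word edge.
Targets with no active source: positions 1 2 3 4 stay [-ATR].

5 6 7 8 9 10 11 12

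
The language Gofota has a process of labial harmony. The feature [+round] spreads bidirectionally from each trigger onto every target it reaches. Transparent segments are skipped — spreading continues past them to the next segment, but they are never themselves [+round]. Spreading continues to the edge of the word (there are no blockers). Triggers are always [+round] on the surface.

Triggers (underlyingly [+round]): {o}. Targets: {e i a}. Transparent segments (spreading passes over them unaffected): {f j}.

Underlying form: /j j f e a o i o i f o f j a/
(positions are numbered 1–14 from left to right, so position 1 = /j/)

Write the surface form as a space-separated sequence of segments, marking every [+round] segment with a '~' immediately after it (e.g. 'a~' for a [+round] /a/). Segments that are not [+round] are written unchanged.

From /o/ at 6 rightward: 7 /i/ → [+round]; 8 /o/ is itself a trigger — this domain ends here.
From /o/ at 6 leftward: 5 /a/ → [+round]; 4 /e/ → [+round]; 3 /f/ transparent; 2 /j/ transparent; 1 /j/ transparent; word edge.
From /o/ at 8 rightward: 9 /i/ → [+round]; 10 /f/ transparent; 11 /o/ is itself a trigger — this domain ends here.
From /o/ at 8 leftward: 7 /i/ → [+round]; 6 /o/ is itself a trigger — this domain ends here.
From /o/ at 11 rightward: 12 /f/ transparent; 13 /j/ transparent; 14 /a/ → [+round]; word edge.
From /o/ at 11 leftward: 10 /f/ transparent; 9 /i/ → [+round]; 8 /o/ is itself a trigger — this domain ends here.
[+round] positions on the surface: 4 5 6 7 8 9 11 14.

j j f e~ a~ o~ i~ o~ i~ f o~ f j a~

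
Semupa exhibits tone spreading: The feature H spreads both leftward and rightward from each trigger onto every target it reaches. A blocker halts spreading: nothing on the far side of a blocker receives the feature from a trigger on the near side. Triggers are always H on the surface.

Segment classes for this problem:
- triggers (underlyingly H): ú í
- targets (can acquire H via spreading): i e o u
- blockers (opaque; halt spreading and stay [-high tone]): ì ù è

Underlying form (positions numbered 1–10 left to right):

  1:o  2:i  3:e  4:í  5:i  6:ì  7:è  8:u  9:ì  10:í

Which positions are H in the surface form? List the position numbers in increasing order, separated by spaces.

From /í/ at 4 rightward: 5 /i/ → H; 6 /ì/ blocks.
From /í/ at 4 leftward: 3 /e/ → H; 2 /i/ → H; 1 /o/ → H; word edge.
From /í/ at 10 rightward: word edge.
From /í/ at 10 leftward: 9 /ì/ blocks.
Target with no active source: position 8 stays [-high tone].

1 2 3 4 5 10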